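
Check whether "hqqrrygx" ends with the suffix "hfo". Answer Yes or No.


Input string: 'hqqrrygx'
Suffix to check: 'hfo'
Last 3 characters of input: 'ygx'
Match: False
Result: No


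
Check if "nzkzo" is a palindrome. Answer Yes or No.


Input string: 'nzkzo'
Reversed: 'ozkzn'
Compare pairs: s[0]='n' vs s[4]='o' (mismatch), s[1]='z' vs s[3]='z' (match)
Palindrome: No


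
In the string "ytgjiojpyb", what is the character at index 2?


Input string: 'ytgjiojpyb'
Operation: get character at index 2
Index mapping: s[0]='y', s[1]='t', s[2]='g'
Result: 'g'


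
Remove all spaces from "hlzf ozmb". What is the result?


Input string: 'hlzf ozmb'
Operation: remove all spaces
Words: 'hlzf', 'ozmb'
Join without spaces: hlzfozmb


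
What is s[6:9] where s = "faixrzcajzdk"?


Input string: 'faixrzcajzdk'
Operation: slice [6:9]
Extract characters: s[6]='c', s[7]='a', s[8]='j'
Result: caj


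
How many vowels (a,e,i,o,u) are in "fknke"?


Input string: 'fknke'
Operation: count vowels (a, e, i, o, u)
Scan: s[0]='f', s[1]='k', s[2]='n', s[3]='k', s[4]='e' (vowel)
Vowels found: 1
Result: 1


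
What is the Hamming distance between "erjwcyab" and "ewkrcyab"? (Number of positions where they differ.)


String 1: 'erjwcyab'
String 2: 'ewkrcyab'
Compare each position: pos 0: 'e'=='e', pos 1: 'r'!='w', pos 2: 'j'!='k', pos 3: 'w'!='r', pos 4: 'c'=='c', pos 5: 'y'=='y', pos 6: 'a'=='a', pos 7: 'b'=='b'
Differing positions: 3
Hamming distance: 3


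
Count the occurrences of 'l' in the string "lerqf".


Input string: 'lerqf'
Target character: 'l'
Scan each position: s[0]='l'
Matches found at indices: 0
Total: 1


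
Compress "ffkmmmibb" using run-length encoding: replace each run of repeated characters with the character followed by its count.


Input: 'ffkmmmibb'
Operation: identify consecutive runs
Runs: 'ff' -> f2, 'k' -> k1, 'mmm' -> m3, 'i' -> i1, 'bb' -> b2
Encoded: f2k1m3i1b2


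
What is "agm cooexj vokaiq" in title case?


Input string: 'agm cooexj vokaiq'
Operation: capitalize first letter of each word
Word transformations: 'agm'->'Agm', 'cooexj'->'Cooexj', 'vokaiq'->'Vokaiq'
Result: Agm Cooexj Vokaiq


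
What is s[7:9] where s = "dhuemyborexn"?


Input string: 'dhuemyborexn'
Operation: slice [7:9]
Extract characters: s[7]='o', s[8]='r'
Result: or


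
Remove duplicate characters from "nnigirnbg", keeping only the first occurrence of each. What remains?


Input: 'nnigirnbg'
Operation: keep first occurrence of each character
Scan: s[0]='n' new -> keep; s[1]='n' seen -> skip; s[2]='i' new -> keep; s[3]='g' new -> keep; s[4]='i' seen -> skip; s[5]='r' new -> keep; s[6]='n' seen -> skip; s[7]='b' new -> keep; s[8]='g' seen -> skip
Result: nigrb


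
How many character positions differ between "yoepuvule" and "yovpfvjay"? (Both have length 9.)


String 1: 'yoepuvule'
String 2: 'yovpfvjay'
Compare each position: pos 0: 'y'=='y', pos 1: 'o'=='o', pos 2: 'e'!='v', pos 3: 'p'=='p', pos 4: 'u'!='f', pos 5: 'v'=='v', pos 6: 'u'!='j', pos 7: 'l'!='a', pos 8: 'e'!='y'
Differing positions: 5
Hamming distance: 5


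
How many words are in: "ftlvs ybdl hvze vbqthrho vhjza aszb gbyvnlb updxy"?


Input string: 'ftlvs ybdl hvze vbqthrho vhjza aszb gbyvnlb updxy'
Operation: split by spaces
Words found: 'ftlvs', 'ybdl', 'hvze', 'vbqthrho', 'vhjza', 'aszb', 'gbyvnlb', 'updxy'
Word count: 8


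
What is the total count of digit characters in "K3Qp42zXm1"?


Input string: 'K3Qp42zXm1'
Operation: count digit characters (0-9)
Scan: 'K', '3'(digit), 'Q', 'p', '4'(digit), '2'(digit), 'z', 'X', 'm', '1'(digit)
Digits found: 4
Result: 4


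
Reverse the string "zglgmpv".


Input string: 'zglgmpv'
Operation: reverse character order
Original order: 'z' -> 'g' -> 'l' -> 'g' -> 'm' -> 'p' -> 'v'
Reversed order: 'v' -> 'p' -> 'm' -> 'g' -> 'l' -> 'g' -> 'z'
Result: vpmglgz


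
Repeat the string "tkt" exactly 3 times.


Input string: 'tkt'
Operation: repeat 3 times
Concatenation: 'tkt' + 'tkt' + 'tkt'
Result: tkttkttkt


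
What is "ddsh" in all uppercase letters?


Input string: 'ddsh'
Operation: convert each letter to uppercase
Mapping: 'd'->'D', 'd'->'D', 's'->'S', 'h'->'H'
Result: DDSH


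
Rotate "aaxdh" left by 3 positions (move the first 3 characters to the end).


Input: 'aaxdh', shift = 3
Operation: split at index 3 and swap parts
Front part s[0:3] = 'aax'
Back part s[3:] = 'dh'
Rotated = back + front = 'dh' + 'aax'
Result: dhaax


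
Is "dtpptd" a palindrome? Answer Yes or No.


Input string: 'dtpptd'
Reversed: 'dtpptd'
Compare pairs: s[0]='d' vs s[5]='d' (match), s[1]='t' vs s[4]='t' (match), s[2]='p' vs s[3]='p' (match)
Palindrome: Yes


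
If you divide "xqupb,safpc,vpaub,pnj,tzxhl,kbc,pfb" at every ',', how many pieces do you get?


Input string: 'xqupb,safpc,vpaub,pnj,tzxhl,kbc,pfb'
Delimiter: ','
Split result: 'xqupb', 'safpc', 'vpaub', 'pnj', 'tzxhl', 'kbc', 'pfb'
Number of parts: 7


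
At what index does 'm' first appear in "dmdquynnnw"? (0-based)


Input string: 'dmdquynnnw'
Target: 'm'
Scanning left to right: s[0]='d', s[1]='m'
First match at index: 1


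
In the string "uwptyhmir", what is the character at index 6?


Input string: 'uwptyhmir'
Operation: get character at index 6
Index mapping: s[0]='u', s[1]='w', s[2]='p', s[3]='t', s[4]='y', s[5]='h', s[6]='m'
Result: 'm'


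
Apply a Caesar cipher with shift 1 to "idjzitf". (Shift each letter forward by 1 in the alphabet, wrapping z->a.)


Input: 'idjzitf', shift = 1
Operation: for each letter, (position + 1) mod 26
Mapping: 'i'(8+1=9)->'j', 'd'(3+1=4)->'e', 'j'(9+1=10)->'k', 'z'(25+1=26, 26 mod 26=0)->'a', 'i'(8+1=9)->'j', 't'(19+1=20)->'u', 'f'(5+1=6)->'g'
Result: jekajug


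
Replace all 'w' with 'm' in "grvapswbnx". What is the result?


Input string: 'grvapswbnx'
Operation: replace 'w' with 'm'
Positions of 'w': 6
After replacement: grvapsmbnx


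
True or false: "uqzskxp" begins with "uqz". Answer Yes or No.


Input string: 'uqzskxp'
Prefix to check: 'uqz'
First 3 characters of input: 'uqz'
Match: True
Result: Yes


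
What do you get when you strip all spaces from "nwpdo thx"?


Input string: 'nwpdo thx'
Operation: remove all spaces
Words: 'nwpdo', 'thx'
Join without spaces: nwpdothx


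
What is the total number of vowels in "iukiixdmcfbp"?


Input string: 'iukiixdmcfbp'
Operation: count vowels (a, e, i, o, u)
Scan: s[0]='i' (vowel), s[1]='u' (vowel), s[2]='k', s[3]='i' (vowel), s[4]='i' (vowel), s[5]='x', s[6]='d', s[7]='m', s[8]='c', s[9]='f', s[10]='b', s[11]='p'
Vowels found: 4
Result: 4


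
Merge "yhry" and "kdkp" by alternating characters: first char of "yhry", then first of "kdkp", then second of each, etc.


String 1: 'yhry'
String 2: 'kdkp'
Operation: alternate characters
Pairs: 'y'+'k', 'h'+'d', 'r'+'k', 'y'+'p'
Result: ykhdrkyp


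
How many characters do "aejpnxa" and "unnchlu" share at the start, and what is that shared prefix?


String 1: 'aejpnxa'
String 2: 'unnchlu'
Compare position by position:
pos 0: 'a' vs 'u' differ -> stop
Longest common prefix: "" (length 0)


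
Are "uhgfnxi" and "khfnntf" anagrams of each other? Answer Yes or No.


String 1: 'uhgfnxi' -> sorted: 'fghinux'
String 2: 'khfnntf' -> sorted: 'ffhknnt'
Compare sorted forms: 'fghinux' != 'ffhknnt'
Anagram: No


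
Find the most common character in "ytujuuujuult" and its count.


Input: 'ytujuuujuult'
Operation: tally each character
Counts: 'j':2, 'l':1, 't':2, 'u':6, 'y':1
Maximum: 'u' appears 6 times


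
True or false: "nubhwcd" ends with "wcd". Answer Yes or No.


Input string: 'nubhwcd'
Suffix to check: 'wcd'
Last 3 characters of input: 'wcd'
Match: True
Result: Yes


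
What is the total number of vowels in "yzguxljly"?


Input string: 'yzguxljly'
Operation: count vowels (a, e, i, o, u)
Scan: s[0]='y', s[1]='z', s[2]='g', s[3]='u' (vowel), s[4]='x', s[5]='l', s[6]='j', s[7]='l', s[8]='y'
Vowels found: 1
Result: 1


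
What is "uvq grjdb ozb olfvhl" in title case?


Input string: 'uvq grjdb ozb olfvhl'
Operation: capitalize first letter of each word
Word transformations: 'uvq'->'Uvq', 'grjdb'->'Grjdb', 'ozb'->'Ozb', 'olfvhl'->'Olfvhl'
Result: Uvq Grjdb Ozb Olfvhl


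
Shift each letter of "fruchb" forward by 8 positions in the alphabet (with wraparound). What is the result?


Input: 'fruchb', shift = 8
Operation: for each letter, (position + 8) mod 26
Mapping: 'f'(5+8=13)->'n', 'r'(17+8=25)->'z', 'u'(20+8=28, 28 mod 26=2)->'c', 'c'(2+8=10)->'k', 'h'(7+8=15)->'p', 'b'(1+8=9)->'j'
Result: nzckpj


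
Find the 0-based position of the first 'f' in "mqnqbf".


Input string: 'mqnqbf'
Target: 'f'
Scanning left to right: s[0]='m', s[1]='q', s[2]='n', s[3]='q', s[4]='b', s[5]='f'
First match at index: 5


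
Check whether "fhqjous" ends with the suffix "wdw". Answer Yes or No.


Input string: 'fhqjous'
Suffix to check: 'wdw'
Last 3 characters of input: 'ous'
Match: False
Result: No


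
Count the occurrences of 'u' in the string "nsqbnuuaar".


Input string: 'nsqbnuuaar'
Target character: 'u'
Scan each position: s[5]='u', s[6]='u'
Matches found at indices: 5, 6
Total: 2


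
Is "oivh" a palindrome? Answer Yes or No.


Input string: 'oivh'
Reversed: 'hvio'
Compare pairs: s[0]='o' vs s[3]='h' (mismatch), s[1]='i' vs s[2]='v' (mismatch)
Palindrome: No


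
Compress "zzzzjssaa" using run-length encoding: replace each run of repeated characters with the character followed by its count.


Input: 'zzzzjssaa'
Operation: identify consecutive runs
Runs: 'zzzz' -> z4, 'j' -> j1, 'ss' -> s2, 'aa' -> a2
Encoded: z4j1s2a2


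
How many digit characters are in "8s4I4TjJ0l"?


Input string: '8s4I4TjJ0l'
Operation: count digit characters (0-9)
Scan: '8'(digit), 's', '4'(digit), 'I', '4'(digit), 'T', 'j', 'J', '0'(digit), 'l'
Digits found: 4
Result: 4


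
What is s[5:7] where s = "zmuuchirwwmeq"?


Input string: 'zmuuchirwwmeq'
Operation: slice [5:7]
Extract characters: s[5]='h', s[6]='i'
Result: hi


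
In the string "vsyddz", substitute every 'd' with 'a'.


Input string: 'vsyddz'
Operation: replace 'd' with 'a'
Positions of 'd': 3, 4
After replacement: vsyaaz


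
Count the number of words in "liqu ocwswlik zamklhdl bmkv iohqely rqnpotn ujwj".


Input string: 'liqu ocwswlik zamklhdl bmkv iohqely rqnpotn ujwj'
Operation: split by spaces
Words found: 'liqu', 'ocwswlik', 'zamklhdl', 'bmkv', 'iohqely', 'rqnpotn', 'ujwj'
Word count: 7


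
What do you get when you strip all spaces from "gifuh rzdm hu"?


Input string: 'gifuh rzdm hu'
Operation: remove all spaces
Words: 'gifuh', 'rzdm', 'hu'
Join without spaces: gifuhrzdmhu


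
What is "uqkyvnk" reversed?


Input string: 'uqkyvnk'
Operation: reverse character order
Original order: 'u' -> 'q' -> 'k' -> 'y' -> 'v' -> 'n' -> 'k'
Reversed order: 'k' -> 'n' -> 'v' -> 'y' -> 'k' -> 'q' -> 'u'
Result: knvykqu


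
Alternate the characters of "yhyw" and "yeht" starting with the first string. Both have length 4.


String 1: 'yhyw'
String 2: 'yeht'
Operation: alternate characters
Pairs: 'y'+'y', 'h'+'e', 'y'+'h', 'w'+'t'
Result: yyheyhwt


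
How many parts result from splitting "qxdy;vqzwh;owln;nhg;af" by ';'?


Input string: 'qxdy;vqzwh;owln;nhg;af'
Delimiter: ';'
Split result: 'qxdy', 'vqzwh', 'owln', 'nhg', 'af'
Number of parts: 5


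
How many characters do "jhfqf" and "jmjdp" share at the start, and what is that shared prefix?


String 1: 'jhfqf'
String 2: 'jmjdp'
Compare position by position:
pos 0: 'j' vs 'j' match
pos 1: 'h' vs 'm' differ -> stop
Longest common prefix: "j" (length 1)


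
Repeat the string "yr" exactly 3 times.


Input string: 'yr'
Operation: repeat 3 times
Concatenation: 'yr' + 'yr' + 'yr'
Result: yryryr


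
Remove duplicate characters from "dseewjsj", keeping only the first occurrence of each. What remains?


Input: 'dseewjsj'
Operation: keep first occurrence of each character
Scan: s[0]='d' new -> keep; s[1]='s' new -> keep; s[2]='e' new -> keep; s[3]='e' seen -> skip; s[4]='w' new -> keep; s[5]='j' new -> keep; s[6]='s' seen -> skip; s[7]='j' seen -> skip
Result: dsewj


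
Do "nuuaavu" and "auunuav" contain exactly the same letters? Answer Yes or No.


String 1: 'nuuaavu' -> sorted: 'aanuuuv'
String 2: 'auunuav' -> sorted: 'aanuuuv'
Compare sorted forms: 'aanuuuv' == 'aanuuuv'
Anagram: Yes


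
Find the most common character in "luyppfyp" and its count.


Input: 'luyppfyp'
Operation: tally each character
Counts: 'f':1, 'l':1, 'p':3, 'u':1, 'y':2
Maximum: 'p' appears 3 times


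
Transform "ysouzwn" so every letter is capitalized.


Input string: 'ysouzwn'
Operation: convert each letter to uppercase
Mapping: 'y'->'Y', 's'->'S', 'o'->'O', 'u'->'U', 'z'->'Z', 'w'->'W', 'n'->'N'
Result: YSOUZWN


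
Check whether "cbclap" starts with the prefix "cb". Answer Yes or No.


Input string: 'cbclap'
Prefix to check: 'cb'
First 2 characters of input: 'cb'
Match: True
Result: Yes


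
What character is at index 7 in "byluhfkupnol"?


Input string: 'byluhfkupnol'
Operation: get character at index 7
Index mapping: s[0]='b', s[1]='y', s[2]='l', s[3]='u', s[4]='h', s[5]='f', s[6]='k', s[7]='u'
Result: 'u'


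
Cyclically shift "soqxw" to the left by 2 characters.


Input: 'soqxw', shift = 2
Operation: split at index 2 and swap parts
Front part s[0:2] = 'so'
Back part s[2:] = 'qxw'
Rotated = back + front = 'qxw' + 'so'
Result: qxwso


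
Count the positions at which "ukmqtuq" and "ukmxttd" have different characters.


String 1: 'ukmqtuq'
String 2: 'ukmxttd'
Compare each position: pos 0: 'u'=='u', pos 1: 'k'=='k', pos 2: 'm'=='m', pos 3: 'q'!='x', pos 4: 't'=='t', pos 5: 'u'!='t', pos 6: 'q'!='d'
Differing positions: 3
Hamming distance: 3


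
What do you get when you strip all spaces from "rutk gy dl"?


Input string: 'rutk gy dl'
Operation: remove all spaces
Words: 'rutk', 'gy', 'dl'
Join without spaces: rutkgydl


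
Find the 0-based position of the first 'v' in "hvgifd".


Input string: 'hvgifd'
Target: 'v'
Scanning left to right: s[0]='h', s[1]='v'
First match at index: 1


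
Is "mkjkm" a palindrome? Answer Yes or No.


Input string: 'mkjkm'
Reversed: 'mkjkm'
Compare pairs: s[0]='m' vs s[4]='m' (match), s[1]='k' vs s[3]='k' (match)
Palindrome: Yes


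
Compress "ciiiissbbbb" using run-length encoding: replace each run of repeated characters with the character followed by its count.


Input: 'ciiiissbbbb'
Operation: identify consecutive runs
Runs: 'c' -> c1, 'iiii' -> i4, 'ss' -> s2, 'bbbb' -> b4
Encoded: c1i4s2b4


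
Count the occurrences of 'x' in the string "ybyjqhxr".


Input string: 'ybyjqhxr'
Target character: 'x'
Scan each position: s[6]='x'
Matches found at indices: 6
Total: 1


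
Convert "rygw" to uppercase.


Input string: 'rygw'
Operation: convert each letter to uppercase
Mapping: 'r'->'R', 'y'->'Y', 'g'->'G', 'w'->'W'
Result: RYGW


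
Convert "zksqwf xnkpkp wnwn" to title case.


Input string: 'zksqwf xnkpkp wnwn'
Operation: capitalize first letter of each word
Word transformations: 'zksqwf'->'Zksqwf', 'xnkpkp'->'Xnkpkp', 'wnwn'->'Wnwn'
Result: Zksqwf Xnkpkp Wnwn


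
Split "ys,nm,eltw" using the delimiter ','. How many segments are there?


Input string: 'ys,nm,eltw'
Delimiter: ','
Split result: 'ys', 'nm', 'eltw'
Number of parts: 3


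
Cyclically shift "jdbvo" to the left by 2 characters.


Input: 'jdbvo', shift = 2
Operation: split at index 2 and swap parts
Front part s[0:2] = 'jd'
Back part s[2:] = 'bvo'
Rotated = back + front = 'bvo' + 'jd'
Result: bvojd


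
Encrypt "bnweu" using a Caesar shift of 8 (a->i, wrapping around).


Input: 'bnweu', shift = 8
Operation: for each letter, (position + 8) mod 26
Mapping: 'b'(1+8=9)->'j', 'n'(13+8=21)->'v', 'w'(22+8=30, 30 mod 26=4)->'e', 'e'(4+8=12)->'m', 'u'(20+8=28, 28 mod 26=2)->'c'
Result: jvemc


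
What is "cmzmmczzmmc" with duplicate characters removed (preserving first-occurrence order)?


Input: 'cmzmmczzmmc'
Operation: keep first occurrence of each character
Scan: s[0]='c' new -> keep; s[1]='m' new -> keep; s[2]='z' new -> keep; s[3]='m' seen -> skip; s[4]='m' seen -> skip; s[5]='c' seen -> skip; s[6]='z' seen -> skip; s[7]='z' seen -> skip; s[8]='m' seen -> skip; s[9]='m' seen -> skip; s[10]='c' seen -> skip
Result: cmz


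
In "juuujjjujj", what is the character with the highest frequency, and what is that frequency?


Input: 'juuujjjujj'
Operation: tally each character
Counts: 'j':6, 'u':4
Maximum: 'j' appears 6 times


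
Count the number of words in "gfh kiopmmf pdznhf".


Input string: 'gfh kiopmmf pdznhf'
Operation: split by spaces
Words found: 'gfh', 'kiopmmf', 'pdznhf'
Word count: 3


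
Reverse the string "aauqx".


Input string: 'aauqx'
Operation: reverse character order
Original order: 'a' -> 'a' -> 'u' -> 'q' -> 'x'
Reversed order: 'x' -> 'q' -> 'u' -> 'a' -> 'a'
Result: xquaa


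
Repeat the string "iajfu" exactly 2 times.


Input string: 'iajfu'
Operation: repeat 2 times
Concatenation: 'iajfu' + 'iajfu'
Result: iajfuiajfu


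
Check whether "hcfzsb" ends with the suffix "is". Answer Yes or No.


Input string: 'hcfzsb'
Suffix to check: 'is'
Last 2 characters of input: 'sb'
Match: False
Result: No


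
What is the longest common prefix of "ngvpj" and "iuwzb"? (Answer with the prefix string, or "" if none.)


String 1: 'ngvpj'
String 2: 'iuwzb'
Compare position by position:
pos 0: 'n' vs 'i' differ -> stop
Longest common prefix: "" (length 0)


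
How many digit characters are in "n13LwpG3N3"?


Input string: 'n13LwpG3N3'
Operation: count digit characters (0-9)
Scan: 'n', '1'(digit), '3'(digit), 'L', 'w', 'p', 'G', '3'(digit), 'N', '3'(digit)
Digits found: 4
Result: 4


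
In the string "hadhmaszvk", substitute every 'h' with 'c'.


Input string: 'hadhmaszvk'
Operation: replace 'h' with 'c'
Positions of 'h': 0, 3
After replacement: cadcmaszvk


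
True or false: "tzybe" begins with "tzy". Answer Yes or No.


Input string: 'tzybe'
Prefix to check: 'tzy'
First 3 characters of input: 'tzy'
Match: True
Result: Yes


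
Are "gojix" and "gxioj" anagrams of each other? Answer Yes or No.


String 1: 'gojix' -> sorted: 'gijox'
String 2: 'gxioj' -> sorted: 'gijox'
Compare sorted forms: 'gijox' == 'gijox'
Anagram: Yes


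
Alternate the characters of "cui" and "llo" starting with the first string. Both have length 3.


String 1: 'cui'
String 2: 'llo'
Operation: alternate characters
Pairs: 'c'+'l', 'u'+'l', 'i'+'o'
Result: clulio


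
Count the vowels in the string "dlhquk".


Input string: 'dlhquk'
Operation: count vowels (a, e, i, o, u)
Scan: s[0]='d', s[1]='l', s[2]='h', s[3]='q', s[4]='u' (vowel), s[5]='k'
Vowels found: 1
Result: 1


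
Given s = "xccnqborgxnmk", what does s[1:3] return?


Input string: 'xccnqborgxnmk'
Operation: slice [1:3]
Extract characters: s[1]='c', s[2]='c'
Result: cc


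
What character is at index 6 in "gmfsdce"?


Input string: 'gmfsdce'
Operation: get character at index 6
Index mapping: s[0]='g', s[1]='m', s[2]='f', s[3]='s', s[4]='d', s[5]='c', s[6]='e'
Result: 'e'


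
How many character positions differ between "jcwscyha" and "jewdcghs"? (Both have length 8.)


String 1: 'jcwscyha'
String 2: 'jewdcghs'
Compare each position: pos 0: 'j'=='j', pos 1: 'c'!='e', pos 2: 'w'=='w', pos 3: 's'!='d', pos 4: 'c'=='c', pos 5: 'y'!='g', pos 6: 'h'=='h', pos 7: 'a'!='s'
Differing positions: 4
Hamming distance: 4


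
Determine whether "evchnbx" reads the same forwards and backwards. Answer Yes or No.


Input string: 'evchnbx'
Reversed: 'xbnhcve'
Compare pairs: s[0]='e' vs s[6]='x' (mismatch), s[1]='v' vs s[5]='b' (mismatch), s[2]='c' vs s[4]='n' (mismatch)
Palindrome: No


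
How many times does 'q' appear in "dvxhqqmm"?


Input string: 'dvxhqqmm'
Target character: 'q'
Scan each position: s[4]='q', s[5]='q'
Matches found at indices: 4, 5
Total: 2


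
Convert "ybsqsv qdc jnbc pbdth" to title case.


Input string: 'ybsqsv qdc jnbc pbdth'
Operation: capitalize first letter of each word
Word transformations: 'ybsqsv'->'Ybsqsv', 'qdc'->'Qdc', 'jnbc'->'Jnbc', 'pbdth'->'Pbdth'
Result: Ybsqsv Qdc Jnbc Pbdth


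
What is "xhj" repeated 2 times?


Input string: 'xhj'
Operation: repeat 2 times
Concatenation: 'xhj' + 'xhj'
Result: xhjxhj


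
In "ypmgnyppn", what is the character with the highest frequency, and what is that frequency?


Input: 'ypmgnyppn'
Operation: tally each character
Counts: 'g':1, 'm':1, 'n':2, 'p':3, 'y':2
Maximum: 'p' appears 3 times


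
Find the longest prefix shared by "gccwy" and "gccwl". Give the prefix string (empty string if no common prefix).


String 1: 'gccwy'
String 2: 'gccwl'
Compare position by position:
pos 0: 'g' vs 'g' match
pos 1: 'c' vs 'c' match
pos 2: 'c' vs 'c' match
pos 3: 'w' vs 'w' match
pos 4: 'y' vs 'l' differ -> stop
Longest common prefix: "gccw" (length 4)


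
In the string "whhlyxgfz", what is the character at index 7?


Input string: 'whhlyxgfz'
Operation: get character at index 7
Index mapping: s[0]='w', s[1]='h', s[2]='h', s[3]='l', s[4]='y', s[5]='x', s[6]='g', s[7]='f'
Result: 'f'


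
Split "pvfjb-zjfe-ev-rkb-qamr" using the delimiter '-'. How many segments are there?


Input string: 'pvfjb-zjfe-ev-rkb-qamr'
Delimiter: '-'
Split result: 'pvfjb', 'zjfe', 'ev', 'rkb', 'qamr'
Number of parts: 5


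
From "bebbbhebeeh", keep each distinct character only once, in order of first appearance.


Input: 'bebbbhebeeh'
Operation: keep first occurrence of each character
Scan: s[0]='b' new -> keep; s[1]='e' new -> keep; s[2]='b' seen -> skip; s[3]='b' seen -> skip; s[4]='b' seen -> skip; s[5]='h' new -> keep; s[6]='e' seen -> skip; s[7]='b' seen -> skip; s[8]='e' seen -> skip; s[9]='e' seen -> skip; s[10]='h' seen -> skip
Result: beh


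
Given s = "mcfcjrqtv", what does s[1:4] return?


Input string: 'mcfcjrqtv'
Operation: slice [1:4]
Extract characters: s[1]='c', s[2]='f', s[3]='c'
Result: cfc


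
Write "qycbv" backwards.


Input string: 'qycbv'
Operation: reverse character order
Original order: 'q' -> 'y' -> 'c' -> 'b' -> 'v'
Reversed order: 'v' -> 'b' -> 'c' -> 'y' -> 'q'
Result: vbcyq


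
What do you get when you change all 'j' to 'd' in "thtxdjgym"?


Input string: 'thtxdjgym'
Operation: replace 'j' with 'd'
Positions of 'j': 5
After replacement: thtxddgym


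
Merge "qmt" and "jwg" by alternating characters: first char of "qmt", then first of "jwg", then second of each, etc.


String 1: 'qmt'
String 2: 'jwg'
Operation: alternate characters
Pairs: 'q'+'j', 'm'+'w', 't'+'g'
Result: qjmwtg


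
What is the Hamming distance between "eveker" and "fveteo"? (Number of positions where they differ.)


String 1: 'eveker'
String 2: 'fveteo'
Compare each position: pos 0: 'e'!='f', pos 1: 'v'=='v', pos 2: 'e'=='e', pos 3: 'k'!='t', pos 4: 'e'=='e', pos 5: 'r'!='o'
Differing positions: 3
Hamming distance: 3


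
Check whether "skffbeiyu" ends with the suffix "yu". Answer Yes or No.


Input string: 'skffbeiyu'
Suffix to check: 'yu'
Last 2 characters of input: 'yu'
Match: True
Result: Yes


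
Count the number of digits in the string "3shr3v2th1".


Input string: '3shr3v2th1'
Operation: count digit characters (0-9)
Scan: '3'(digit), 's', 'h', 'r', '3'(digit), 'v', '2'(digit), 't', 'h', '1'(digit)
Digits found: 4
Result: 4


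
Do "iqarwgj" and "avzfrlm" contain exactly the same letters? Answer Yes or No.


String 1: 'iqarwgj' -> sorted: 'agijqrw'
String 2: 'avzfrlm' -> sorted: 'aflmrvz'
Compare sorted forms: 'agijqrw' != 'aflmrvz'
Anagram: No


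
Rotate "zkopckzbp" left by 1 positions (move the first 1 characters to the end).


Input: 'zkopckzbp', shift = 1
Operation: split at index 1 and swap parts
Front part s[0:1] = 'z'
Back part s[1:] = 'kopckzbp'
Rotated = back + front = 'kopckzbp' + 'z'
Result: kopckzbpz


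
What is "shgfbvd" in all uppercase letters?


Input string: 'shgfbvd'
Operation: convert each letter to uppercase
Mapping: 's'->'S', 'h'->'H', 'g'->'G', 'f'->'F', 'b'->'B', 'v'->'V', 'd'->'D'
Result: SHGFBVD


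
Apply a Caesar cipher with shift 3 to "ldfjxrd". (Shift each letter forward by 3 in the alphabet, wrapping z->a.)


Input: 'ldfjxrd', shift = 3
Operation: for each letter, (position + 3) mod 26
Mapping: 'l'(11+3=14)->'o', 'd'(3+3=6)->'g', 'f'(5+3=8)->'i', 'j'(9+3=12)->'m', 'x'(23+3=26, 26 mod 26=0)->'a', 'r'(17+3=20)->'u', 'd'(3+3=6)->'g'
Result: ogimaug


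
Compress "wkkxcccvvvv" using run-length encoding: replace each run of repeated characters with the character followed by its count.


Input: 'wkkxcccvvvv'
Operation: identify consecutive runs
Runs: 'w' -> w1, 'kk' -> k2, 'x' -> x1, 'ccc' -> c3, 'vvvv' -> v4
Encoded: w1k2x1c3v4


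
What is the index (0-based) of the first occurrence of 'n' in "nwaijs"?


Input string: 'nwaijs'
Target: 'n'
Scanning left to right: s[0]='n'
First match at index: 0


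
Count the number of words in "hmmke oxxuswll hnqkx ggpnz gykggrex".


Input string: 'hmmke oxxuswll hnqkx ggpnz gykggrex'
Operation: split by spaces
Words found: 'hmmke', 'oxxuswll', 'hnqkx', 'ggpnz', 'gykggrex'
Word count: 5


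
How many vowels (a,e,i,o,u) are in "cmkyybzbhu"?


Input string: 'cmkyybzbhu'
Operation: count vowels (a, e, i, o, u)
Scan: s[0]='c', s[1]='m', s[2]='k', s[3]='y', s[4]='y', s[5]='b', s[6]='z', s[7]='b', s[8]='h', s[9]='u' (vowel)
Vowels found: 1
Result: 1


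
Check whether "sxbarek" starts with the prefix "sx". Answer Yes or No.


Input string: 'sxbarek'
Prefix to check: 'sx'
First 2 characters of input: 'sx'
Match: True
Result: Yes


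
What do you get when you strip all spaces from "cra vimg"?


Input string: 'cra vimg'
Operation: remove all spaces
Words: 'cra', 'vimg'
Join without spaces: cravimg


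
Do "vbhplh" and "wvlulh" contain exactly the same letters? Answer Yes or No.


String 1: 'vbhplh' -> sorted: 'bhhlpv'
String 2: 'wvlulh' -> sorted: 'hlluvw'
Compare sorted forms: 'bhhlpv' != 'hlluvw'
Anagram: No


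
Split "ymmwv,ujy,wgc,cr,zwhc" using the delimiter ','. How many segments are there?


Input string: 'ymmwv,ujy,wgc,cr,zwhc'
Delimiter: ','
Split result: 'ymmwv', 'ujy', 'wgc', 'cr', 'zwhc'
Number of parts: 5


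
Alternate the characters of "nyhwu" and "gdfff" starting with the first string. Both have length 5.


String 1: 'nyhwu'
String 2: 'gdfff'
Operation: alternate characters
Pairs: 'n'+'g', 'y'+'d', 'h'+'f', 'w'+'f', 'u'+'f'
Result: ngydhfwfuf


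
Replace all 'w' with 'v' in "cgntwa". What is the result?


Input string: 'cgntwa'
Operation: replace 'w' with 'v'
Positions of 'w': 4
After replacement: cgntva


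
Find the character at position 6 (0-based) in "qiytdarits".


Input string: 'qiytdarits'
Operation: get character at index 6
Index mapping: s[0]='q', s[1]='i', s[2]='y', s[3]='t', s[4]='d', s[5]='a', s[6]='r'
Result: 'r'


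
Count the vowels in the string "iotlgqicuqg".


Input string: 'iotlgqicuqg'
Operation: count vowels (a, e, i, o, u)
Scan: s[0]='i' (vowel), s[1]='o' (vowel), s[2]='t', s[3]='l', s[4]='g', s[5]='q', s[6]='i' (vowel), s[7]='c', s[8]='u' (vowel), s[9]='q', s[10]='g'
Vowels found: 4
Result: 4


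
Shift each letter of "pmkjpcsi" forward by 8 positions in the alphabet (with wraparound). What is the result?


Input: 'pmkjpcsi', shift = 8
Operation: for each letter, (position + 8) mod 26
Mapping: 'p'(15+8=23)->'x', 'm'(12+8=20)->'u', 'k'(10+8=18)->'s', 'j'(9+8=17)->'r', 'p'(15+8=23)->'x', 'c'(2+8=10)->'k', 's'(18+8=26, 26 mod 26=0)->'a', 'i'(8+8=16)->'q'
Result: xusrxkaq


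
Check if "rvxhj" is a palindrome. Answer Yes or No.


Input string: 'rvxhj'
Reversed: 'jhxvr'
Compare pairs: s[0]='r' vs s[4]='j' (mismatch), s[1]='v' vs s[3]='h' (mismatch)
Palindrome: No


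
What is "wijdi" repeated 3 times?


Input string: 'wijdi'
Operation: repeat 3 times
Concatenation: 'wijdi' + 'wijdi' + 'wijdi'
Result: wijdiwijdiwijdi


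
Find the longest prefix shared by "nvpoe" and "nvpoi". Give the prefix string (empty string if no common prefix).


String 1: 'nvpoe'
String 2: 'nvpoi'
Compare position by position:
pos 0: 'n' vs 'n' match
pos 1: 'v' vs 'v' match
pos 2: 'p' vs 'p' match
pos 3: 'o' vs 'o' match
pos 4: 'e' vs 'i' differ -> stop
Longest common prefix: "nvpo" (length 4)


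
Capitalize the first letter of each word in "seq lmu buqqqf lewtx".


Input string: 'seq lmu buqqqf lewtx'
Operation: capitalize first letter of each word
Word transformations: 'seq'->'Seq', 'lmu'->'Lmu', 'buqqqf'->'Buqqqf', 'lewtx'->'Lewtx'
Result: Seq Lmu Buqqqf Lewtx


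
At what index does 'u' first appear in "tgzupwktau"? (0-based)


Input string: 'tgzupwktau'
Target: 'u'
Scanning left to right: s[0]='t', s[1]='g', s[2]='z', s[3]='u'
First match at index: 3


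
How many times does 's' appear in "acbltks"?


Input string: 'acbltks'
Target character: 's'
Scan each position: s[6]='s'
Matches found at indices: 6
Total: 1


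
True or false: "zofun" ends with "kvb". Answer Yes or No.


Input string: 'zofun'
Suffix to check: 'kvb'
Last 3 characters of input: 'fun'
Match: False
Result: No


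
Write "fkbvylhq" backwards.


Input string: 'fkbvylhq'
Operation: reverse character order
Original order: 'f' -> 'k' -> 'b' -> 'v' -> 'y' -> 'l' -> 'h' -> 'q'
Reversed order: 'q' -> 'h' -> 'l' -> 'y' -> 'v' -> 'b' -> 'k' -> 'f'
Result: qhlyvbkf


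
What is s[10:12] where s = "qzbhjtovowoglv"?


Input string: 'qzbhjtovowoglv'
Operation: slice [10:12]
Extract characters: s[10]='o', s[11]='g'
Result: og


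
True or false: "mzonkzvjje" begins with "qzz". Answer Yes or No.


Input string: 'mzonkzvjje'
Prefix to check: 'qzz'
First 3 characters of input: 'mzo'
Match: False
Result: No


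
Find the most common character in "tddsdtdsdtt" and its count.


Input: 'tddsdtdsdtt'
Operation: tally each character
Counts: 'd':5, 's':2, 't':4
Maximum: 'd' appears 5 times


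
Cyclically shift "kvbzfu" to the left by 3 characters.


Input: 'kvbzfu', shift = 3
Operation: split at index 3 and swap parts
Front part s[0:3] = 'kvb'
Back part s[3:] = 'zfu'
Rotated = back + front = 'zfu' + 'kvb'
Result: zfukvb


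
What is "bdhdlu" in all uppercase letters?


Input string: 'bdhdlu'
Operation: convert each letter to uppercase
Mapping: 'b'->'B', 'd'->'D', 'h'->'H', 'd'->'D', 'l'->'L', 'u'->'U'
Result: BDHDLU


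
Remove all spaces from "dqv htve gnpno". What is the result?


Input string: 'dqv htve gnpno'
Operation: remove all spaces
Words: 'dqv', 'htve', 'gnpno'
Join without spaces: dqvhtvegnpno


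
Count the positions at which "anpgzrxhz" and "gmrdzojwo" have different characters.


String 1: 'anpgzrxhz'
String 2: 'gmrdzojwo'
Compare each position: pos 0: 'a'!='g', pos 1: 'n'!='m', pos 2: 'p'!='r', pos 3: 'g'!='d', pos 4: 'z'=='z', pos 5: 'r'!='o', pos 6: 'x'!='j', pos 7: 'h'!='w', pos 8: 'z'!='o'
Differing positions: 8
Hamming distance: 8


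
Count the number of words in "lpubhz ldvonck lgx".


Input string: 'lpubhz ldvonck lgx'
Operation: split by spaces
Words found: 'lpubhz', 'ldvonck', 'lgx'
Word count: 3


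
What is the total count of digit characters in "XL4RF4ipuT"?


Input string: 'XL4RF4ipuT'
Operation: count digit characters (0-9)
Scan: 'X', 'L', '4'(digit), 'R', 'F', '4'(digit), 'i', 'p', 'u', 'T'
Digits found: 2
Result: 2


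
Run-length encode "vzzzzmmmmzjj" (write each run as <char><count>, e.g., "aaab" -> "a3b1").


Input: 'vzzzzmmmmzjj'
Operation: identify consecutive runs
Runs: 'v' -> v1, 'zzzz' -> z4, 'mmmm' -> m4, 'z' -> z1, 'jj' -> j2
Encoded: v1z4m4z1j2


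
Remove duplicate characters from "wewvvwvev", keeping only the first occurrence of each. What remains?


Input: 'wewvvwvev'
Operation: keep first occurrence of each character
Scan: s[0]='w' new -> keep; s[1]='e' new -> keep; s[2]='w' seen -> skip; s[3]='v' new -> keep; s[4]='v' seen -> skip; s[5]='w' seen -> skip; s[6]='v' seen -> skip; s[7]='e' seen -> skip; s[8]='v' seen -> skip
Result: wev


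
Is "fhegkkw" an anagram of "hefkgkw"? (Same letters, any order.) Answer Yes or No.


String 1: 'hefkgkw' -> sorted: 'efghkkw'
String 2: 'fhegkkw' -> sorted: 'efghkkw'
Compare sorted forms: 'efghkkw' == 'efghkkw'
Anagram: Yes


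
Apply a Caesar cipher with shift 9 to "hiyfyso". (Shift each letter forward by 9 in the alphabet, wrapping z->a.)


Input: 'hiyfyso', shift = 9
Operation: for each letter, (position + 9) mod 26
Mapping: 'h'(7+9=16)->'q', 'i'(8+9=17)->'r', 'y'(24+9=33, 33 mod 26=7)->'h', 'f'(5+9=14)->'o', 'y'(24+9=33, 33 mod 26=7)->'h', 's'(18+9=27, 27 mod 26=1)->'b', 'o'(14+9=23)->'x'
Result: qrhohbx


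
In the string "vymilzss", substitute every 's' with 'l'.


Input string: 'vymilzss'
Operation: replace 's' with 'l'
Positions of 's': 6, 7
After replacement: vymilzll


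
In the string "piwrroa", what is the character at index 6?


Input string: 'piwrroa'
Operation: get character at index 6
Index mapping: s[0]='p', s[1]='i', s[2]='w', s[3]='r', s[4]='r', s[5]='o', s[6]='a'
Result: 'a'


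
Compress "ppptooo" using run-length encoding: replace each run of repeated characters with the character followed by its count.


Input: 'ppptooo'
Operation: identify consecutive runs
Runs: 'ppp' -> p3, 't' -> t1, 'ooo' -> o3
Encoded: p3t1o3


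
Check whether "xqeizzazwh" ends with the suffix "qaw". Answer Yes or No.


Input string: 'xqeizzazwh'
Suffix to check: 'qaw'
Last 3 characters of input: 'zwh'
Match: False
Result: No


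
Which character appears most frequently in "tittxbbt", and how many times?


Input: 'tittxbbt'
Operation: tally each character
Counts: 'b':2, 'i':1, 't':4, 'x':1
Maximum: 't' appears 4 times


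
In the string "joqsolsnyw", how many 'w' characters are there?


Input string: 'joqsolsnyw'
Target character: 'w'
Scan each position: s[9]='w'
Matches found at indices: 9
Total: 1


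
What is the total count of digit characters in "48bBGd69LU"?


Input string: '48bBGd69LU'
Operation: count digit characters (0-9)
Scan: '4'(digit), '8'(digit), 'b', 'B', 'G', 'd', '6'(digit), '9'(digit), 'L', 'U'
Digits found: 4
Result: 4


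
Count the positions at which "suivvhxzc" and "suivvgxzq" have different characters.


String 1: 'suivvhxzc'
String 2: 'suivvgxzq'
Compare each position: pos 0: 's'=='s', pos 1: 'u'=='u', pos 2: 'i'=='i', pos 3: 'v'=='v', pos 4: 'v'=='v', pos 5: 'h'!='g', pos 6: 'x'=='x', pos 7: 'z'=='z', pos 8: 'c'!='q'
Differing positions: 2
Hamming distance: 2


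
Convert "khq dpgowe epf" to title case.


Input string: 'khq dpgowe epf'
Operation: capitalize first letter of each word
Word transformations: 'khq'->'Khq', 'dpgowe'->'Dpgowe', 'epf'->'Epf'
Result: Khq Dpgowe Epf


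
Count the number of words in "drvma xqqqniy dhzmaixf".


Input string: 'drvma xqqqniy dhzmaixf'
Operation: split by spaces
Words found: 'drvma', 'xqqqniy', 'dhzmaixf'
Word count: 3


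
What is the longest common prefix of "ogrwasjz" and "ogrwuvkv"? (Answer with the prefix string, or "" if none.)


String 1: 'ogrwasjz'
String 2: 'ogrwuvkv'
Compare position by position:
pos 0: 'o' vs 'o' match
pos 1: 'g' vs 'g' match
pos 2: 'r' vs 'r' match
pos 3: 'w' vs 'w' match
pos 4: 'a' vs 'u' differ -> stop
Longest common prefix: "ogrw" (length 4)


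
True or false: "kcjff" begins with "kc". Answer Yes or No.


Input string: 'kcjff'
Prefix to check: 'kc'
First 2 characters of input: 'kc'
Match: True
Result: Yes


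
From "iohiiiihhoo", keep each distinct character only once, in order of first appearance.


Input: 'iohiiiihhoo'
Operation: keep first occurrence of each character
Scan: s[0]='i' new -> keep; s[1]='o' new -> keep; s[2]='h' new -> keep; s[3]='i' seen -> skip; s[4]='i' seen -> skip; s[5]='i' seen -> skip; s[6]='i' seen -> skip; s[7]='h' seen -> skip; s[8]='h' seen -> skip; s[9]='o' seen -> skip; s[10]='o' seen -> skip
Result: ioh


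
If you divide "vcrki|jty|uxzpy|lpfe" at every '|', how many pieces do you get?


Input string: 'vcrki|jty|uxzpy|lpfe'
Delimiter: '|'
Split result: 'vcrki', 'jty', 'uxzpy', 'lpfe'
Number of parts: 4


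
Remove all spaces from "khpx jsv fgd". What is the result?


Input string: 'khpx jsv fgd'
Operation: remove all spaces
Words: 'khpx', 'jsv', 'fgd'
Join without spaces: khpxjsvfgd


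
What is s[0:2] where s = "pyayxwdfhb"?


Input string: 'pyayxwdfhb'
Operation: slice [0:2]
Extract characters: s[0]='p', s[1]='y'
Result: py


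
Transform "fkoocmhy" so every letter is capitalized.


Input string: 'fkoocmhy'
Operation: convert each letter to uppercase
Mapping: 'f'->'F', 'k'->'K', 'o'->'O', 'o'->'O', 'c'->'C', 'm'->'M', 'h'->'H', 'y'->'Y'
Result: FKOOCMHY


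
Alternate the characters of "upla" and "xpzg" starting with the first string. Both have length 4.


String 1: 'upla'
String 2: 'xpzg'
Operation: alternate characters
Pairs: 'u'+'x', 'p'+'p', 'l'+'z', 'a'+'g'
Result: uxpplzag


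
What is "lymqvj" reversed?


Input string: 'lymqvj'
Operation: reverse character order
Original order: 'l' -> 'y' -> 'm' -> 'q' -> 'v' -> 'j'
Reversed order: 'j' -> 'v' -> 'q' -> 'm' -> 'y' -> 'l'
Result: jvqmyl


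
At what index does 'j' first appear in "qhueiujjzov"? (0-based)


Input string: 'qhueiujjzov'
Target: 'j'
Scanning left to right: s[0]='q', s[1]='h', s[2]='u', s[3]='e', s[4]='i', s[5]='u', s[6]='j'
First match at index: 6


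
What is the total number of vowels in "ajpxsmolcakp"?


Input string: 'ajpxsmolcakp'
Operation: count vowels (a, e, i, o, u)
Scan: s[0]='a' (vowel), s[1]='j', s[2]='p', s[3]='x', s[4]='s', s[5]='m', s[6]='o' (vowel), s[7]='l', s[8]='c', s[9]='a' (vowel), s[10]='k', s[11]='p'
Vowels found: 3
Result: 3


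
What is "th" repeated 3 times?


Input string: 'th'
Operation: repeat 3 times
Concatenation: 'th' + 'th' + 'th'
Result: ththth


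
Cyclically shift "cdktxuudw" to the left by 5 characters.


Input: 'cdktxuudw', shift = 5
Operation: split at index 5 and swap parts
Front part s[0:5] = 'cdktx'
Back part s[5:] = 'uudw'
Rotated = back + front = 'uudw' + 'cdktx'
Result: uudwcdktx


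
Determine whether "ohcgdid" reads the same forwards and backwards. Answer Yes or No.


Input string: 'ohcgdid'
Reversed: 'didgcho'
Compare pairs: s[0]='o' vs s[6]='d' (mismatch), s[1]='h' vs s[5]='i' (mismatch), s[2]='c' vs s[4]='d' (mismatch)
Palindrome: No


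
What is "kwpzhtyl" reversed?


Input string: 'kwpzhtyl'
Operation: reverse character order
Original order: 'k' -> 'w' -> 'p' -> 'z' -> 'h' -> 't' -> 'y' -> 'l'
Reversed order: 'l' -> 'y' -> 't' -> 'h' -> 'z' -> 'p' -> 'w' -> 'k'
Result: lythzpwk


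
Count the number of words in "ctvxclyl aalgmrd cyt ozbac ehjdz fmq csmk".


Input string: 'ctvxclyl aalgmrd cyt ozbac ehjdz fmq csmk'
Operation: split by spaces
Words found: 'ctvxclyl', 'aalgmrd', 'cyt', 'ozbac', 'ehjdz', 'fmq', 'csmk'
Word count: 7


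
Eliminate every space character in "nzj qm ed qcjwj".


Input string: 'nzj qm ed qcjwj'
Operation: remove all spaces
Words: 'nzj', 'qm', 'ed', 'qcjwj'
Join without spaces: nzjqmedqcjwj


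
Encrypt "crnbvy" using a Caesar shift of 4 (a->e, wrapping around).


Input: 'crnbvy', shift = 4
Operation: for each letter, (position + 4) mod 26
Mapping: 'c'(2+4=6)->'g', 'r'(17+4=21)->'v', 'n'(13+4=17)->'r', 'b'(1+4=5)->'f', 'v'(21+4=25)->'z', 'y'(24+4=28, 28 mod 26=2)->'c'
Result: gvrfzc


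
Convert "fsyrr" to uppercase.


Input string: 'fsyrr'
Operation: convert each letter to uppercase
Mapping: 'f'->'F', 's'->'S', 'y'->'Y', 'r'->'R', 'r'->'R'
Result: FSYRR


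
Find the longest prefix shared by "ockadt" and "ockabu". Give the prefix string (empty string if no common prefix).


String 1: 'ockadt'
String 2: 'ockabu'
Compare position by position:
pos 0: 'o' vs 'o' match
pos 1: 'c' vs 'c' match
pos 2: 'k' vs 'k' match
pos 3: 'a' vs 'a' match
pos 4: 'd' vs 'b' differ -> stop
Longest common prefix: "ocka" (length 4)
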